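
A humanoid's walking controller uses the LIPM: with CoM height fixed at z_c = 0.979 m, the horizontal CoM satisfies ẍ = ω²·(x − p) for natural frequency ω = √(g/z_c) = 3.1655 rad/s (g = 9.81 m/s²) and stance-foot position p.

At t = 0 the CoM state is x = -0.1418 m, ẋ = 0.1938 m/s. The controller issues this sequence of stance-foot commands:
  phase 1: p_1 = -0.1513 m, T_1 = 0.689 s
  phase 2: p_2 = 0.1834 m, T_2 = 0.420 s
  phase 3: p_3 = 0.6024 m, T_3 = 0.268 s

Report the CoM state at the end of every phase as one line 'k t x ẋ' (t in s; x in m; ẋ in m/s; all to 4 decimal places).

1 0.6890 0.1589 1.0005
2 1.1090 0.6893 1.8867
3 1.3770 1.2910 2.8698

phase 1: p=-0.1513, T=0.689, ωT=2.181030, cosh=4.484172, sinh=4.371247; start (x,ẋ)=(-0.141800, 0.193800) → end (x,ẋ)=(0.158919, 1.000486)
phase 2: p=0.1834, T=0.420, ωT=1.329510, cosh=2.021899, sinh=1.757292; start (x,ẋ)=(0.158919, 1.000486) → end (x,ẋ)=(0.689309, 1.886698)
phase 3: p=0.6024, T=0.268, ωT=0.848354, cosh=1.381959, sinh=0.953840; start (x,ẋ)=(0.689309, 1.886698) → end (x,ẋ)=(1.291012, 2.869751)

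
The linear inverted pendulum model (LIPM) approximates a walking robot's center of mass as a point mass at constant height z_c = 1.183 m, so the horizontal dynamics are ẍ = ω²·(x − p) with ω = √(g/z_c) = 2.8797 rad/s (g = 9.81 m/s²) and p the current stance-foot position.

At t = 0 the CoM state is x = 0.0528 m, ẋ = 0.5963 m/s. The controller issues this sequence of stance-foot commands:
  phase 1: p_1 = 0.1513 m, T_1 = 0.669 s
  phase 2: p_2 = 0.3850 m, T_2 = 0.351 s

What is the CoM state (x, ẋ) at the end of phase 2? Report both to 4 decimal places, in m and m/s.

phase 1: p=0.1513, T=0.669, ωT=1.926519, cosh=3.505613, sinh=3.359959; start (x,ẋ)=(0.052800, 0.596300) → end (x,ẋ)=(0.501744, 1.137343)
phase 2: p=0.3850, T=0.351, ωT=1.010775, cosh=1.555833, sinh=1.191896; start (x,ẋ)=(0.501744, 1.137343) → end (x,ẋ)=(1.037376, 2.170218)

x = 1.0374, ẋ = 2.1702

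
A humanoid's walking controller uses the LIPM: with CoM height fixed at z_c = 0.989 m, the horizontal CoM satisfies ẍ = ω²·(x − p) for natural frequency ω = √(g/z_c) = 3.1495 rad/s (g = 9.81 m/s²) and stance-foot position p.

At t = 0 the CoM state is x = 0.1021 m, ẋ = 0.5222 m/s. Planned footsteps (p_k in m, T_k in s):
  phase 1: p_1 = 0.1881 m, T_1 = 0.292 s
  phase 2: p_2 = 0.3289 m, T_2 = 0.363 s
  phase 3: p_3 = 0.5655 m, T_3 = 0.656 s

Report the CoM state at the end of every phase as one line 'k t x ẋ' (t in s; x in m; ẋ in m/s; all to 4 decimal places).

phase 1: p=0.1881, T=0.292, ωT=0.919654, cosh=1.453540, sinh=1.054883; start (x,ẋ)=(0.102100, 0.522200) → end (x,ẋ)=(0.237999, 0.473316)
phase 2: p=0.3289, T=0.363, ωT=1.143269, cosh=1.727890, sinh=1.409115; start (x,ẋ)=(0.237999, 0.473316) → end (x,ẋ)=(0.383600, 0.414421)
phase 3: p=0.5655, T=0.656, ωT=2.066072, cosh=4.010219, sinh=3.883537; start (x,ẋ)=(0.383600, 0.414421) → end (x,ẋ)=(0.347048, -0.562940)

1 0.2920 0.2380 0.4733
2 0.6550 0.3836 0.4144
3 1.3110 0.3470 -0.5629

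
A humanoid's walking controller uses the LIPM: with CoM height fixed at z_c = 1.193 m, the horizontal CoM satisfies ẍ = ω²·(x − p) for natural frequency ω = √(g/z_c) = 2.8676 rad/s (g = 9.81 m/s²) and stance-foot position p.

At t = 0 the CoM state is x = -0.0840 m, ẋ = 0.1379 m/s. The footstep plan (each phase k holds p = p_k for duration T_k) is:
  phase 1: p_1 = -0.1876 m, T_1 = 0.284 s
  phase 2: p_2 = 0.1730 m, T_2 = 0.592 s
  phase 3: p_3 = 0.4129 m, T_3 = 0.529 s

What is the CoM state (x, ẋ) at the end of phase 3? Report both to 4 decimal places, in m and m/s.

x = -0.3924, ẋ = -2.1196

phase 1: p=-0.1876, T=0.284, ωT=0.814398, cosh=1.350361, sinh=0.907456; start (x,ẋ)=(-0.084000, 0.137900) → end (x,ẋ)=(-0.004064, 0.455805)
phase 2: p=0.1730, T=0.592, ωT=1.697619, cosh=2.822025, sinh=2.638906; start (x,ẋ)=(-0.004064, 0.455805) → end (x,ẋ)=(0.092775, -0.053608)
phase 3: p=0.4129, T=0.529, ωT=1.516960, cosh=2.388863, sinh=2.169485; start (x,ẋ)=(0.092775, -0.053608) → end (x,ẋ)=(-0.392392, -2.119629)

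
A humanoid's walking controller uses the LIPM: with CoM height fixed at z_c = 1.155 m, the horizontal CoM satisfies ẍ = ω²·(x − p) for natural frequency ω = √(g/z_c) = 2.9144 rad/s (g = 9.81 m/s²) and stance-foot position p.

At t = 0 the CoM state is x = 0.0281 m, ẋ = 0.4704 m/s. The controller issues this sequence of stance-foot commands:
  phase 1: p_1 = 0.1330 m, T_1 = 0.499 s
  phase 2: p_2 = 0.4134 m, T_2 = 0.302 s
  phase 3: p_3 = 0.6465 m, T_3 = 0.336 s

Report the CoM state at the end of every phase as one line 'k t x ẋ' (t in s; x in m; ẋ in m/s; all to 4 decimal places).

1 0.4990 0.2229 0.4432
2 0.8010 0.2960 0.0719
3 1.1370 0.1422 -1.0590

phase 1: p=0.1330, T=0.499, ωT=1.454286, cosh=2.257495, sinh=2.023928; start (x,ẋ)=(0.028100, 0.470400) → end (x,ẋ)=(0.222862, 0.443169)
phase 2: p=0.4134, T=0.302, ωT=0.880149, cosh=1.412990, sinh=0.998269; start (x,ẋ)=(0.222862, 0.443169) → end (x,ẋ)=(0.295970, 0.071851)
phase 3: p=0.6465, T=0.336, ωT=0.979238, cosh=1.519012, sinh=1.143415; start (x,ẋ)=(0.295970, 0.071851) → end (x,ẋ)=(0.142230, -1.058953)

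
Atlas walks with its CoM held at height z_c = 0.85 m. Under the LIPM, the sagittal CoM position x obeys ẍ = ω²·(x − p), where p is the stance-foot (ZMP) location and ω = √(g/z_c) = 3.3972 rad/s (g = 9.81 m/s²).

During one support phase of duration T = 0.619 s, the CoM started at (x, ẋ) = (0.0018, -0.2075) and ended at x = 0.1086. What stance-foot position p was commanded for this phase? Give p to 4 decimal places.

ωT = 3.3972·0.619 = 2.102867; cosh(ωT) = 4.155860, sinh(ωT) = 4.033754
x(T) = p + (x₀−p)·cosh(ωT) + (ẋ₀/ω)·sinh(ωT) ⇒ p·(1 − cosh) = x(T) − x₀·cosh − (ẋ₀/ω)·sinh
numerator   = 0.1086 − (0.0018)·4.155860 − (-0.2075/3.3972)·4.033754 = 0.347500
denominator = 1 − 4.155860 = -3.155860
p = 0.347500 / -3.155860 = -0.1101

p = -0.1101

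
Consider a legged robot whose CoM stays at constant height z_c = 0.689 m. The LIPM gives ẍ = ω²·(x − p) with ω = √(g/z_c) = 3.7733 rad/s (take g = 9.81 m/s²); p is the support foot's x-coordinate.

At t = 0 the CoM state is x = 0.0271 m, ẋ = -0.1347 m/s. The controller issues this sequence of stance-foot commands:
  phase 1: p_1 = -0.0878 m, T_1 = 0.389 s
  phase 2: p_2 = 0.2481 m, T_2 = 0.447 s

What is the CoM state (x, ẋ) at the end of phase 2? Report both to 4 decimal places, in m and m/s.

x = 0.2413, ẋ = 0.1848

phase 1: p=-0.0878, T=0.389, ωT=1.467814, cosh=2.285083, sinh=2.054654; start (x,ẋ)=(0.027100, -0.134700) → end (x,ẋ)=(0.101409, 0.582999)
phase 2: p=0.2481, T=0.447, ωT=1.686665, cosh=2.793287, sinh=2.608151; start (x,ẋ)=(0.101409, 0.582999) → end (x,ẋ)=(0.241325, 0.184844)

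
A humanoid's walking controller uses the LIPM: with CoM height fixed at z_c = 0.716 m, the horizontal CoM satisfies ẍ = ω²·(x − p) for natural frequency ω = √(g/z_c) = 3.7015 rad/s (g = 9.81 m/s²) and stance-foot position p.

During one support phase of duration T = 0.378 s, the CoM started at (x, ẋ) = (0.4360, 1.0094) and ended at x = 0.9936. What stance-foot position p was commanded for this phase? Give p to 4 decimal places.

p = 0.4023

ωT = 3.7015·0.378 = 1.399167; cosh(ωT) = 2.149313, sinh(ωT) = 1.902510
x(T) = p + (x₀−p)·cosh(ωT) + (ẋ₀/ω)·sinh(ωT) ⇒ p·(1 − cosh) = x(T) − x₀·cosh − (ẋ₀/ω)·sinh
numerator   = 0.9936 − (0.4360)·2.149313 − (1.0094/3.7015)·1.902510 = -0.462316
denominator = 1 − 2.149313 = -1.149313
p = -0.462316 / -1.149313 = 0.4023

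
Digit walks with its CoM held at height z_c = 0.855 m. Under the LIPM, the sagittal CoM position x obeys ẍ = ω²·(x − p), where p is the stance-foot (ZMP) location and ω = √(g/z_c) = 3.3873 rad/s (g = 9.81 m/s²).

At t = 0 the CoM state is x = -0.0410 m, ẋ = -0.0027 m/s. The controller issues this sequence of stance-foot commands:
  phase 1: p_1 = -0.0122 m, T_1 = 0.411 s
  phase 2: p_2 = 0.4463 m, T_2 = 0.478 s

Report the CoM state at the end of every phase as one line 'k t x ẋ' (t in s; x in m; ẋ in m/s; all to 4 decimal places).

phase 1: p=-0.0122, T=0.411, ωT=1.392180, cosh=2.136073, sinh=1.887540; start (x,ẋ)=(-0.041000, -0.002700) → end (x,ẋ)=(-0.075223, -0.189905)
phase 2: p=0.4463, T=0.478, ωT=1.619129, cosh=2.623382, sinh=2.425311; start (x,ẋ)=(-0.075223, -0.189905) → end (x,ẋ)=(-1.057827, -4.782642)

1 0.4110 -0.0752 -0.1899
2 0.8890 -1.0578 -4.7826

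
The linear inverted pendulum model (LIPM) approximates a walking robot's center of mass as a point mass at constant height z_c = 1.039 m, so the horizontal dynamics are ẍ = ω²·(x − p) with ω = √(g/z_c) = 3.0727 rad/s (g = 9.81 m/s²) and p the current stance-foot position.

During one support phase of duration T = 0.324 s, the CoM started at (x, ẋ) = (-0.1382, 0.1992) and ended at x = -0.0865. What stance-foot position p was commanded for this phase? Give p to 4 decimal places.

p = -0.0935

ωT = 3.0727·0.324 = 0.995555; cosh(ωT) = 1.537872, sinh(ωT) = 1.168353
x(T) = p + (x₀−p)·cosh(ωT) + (ẋ₀/ω)·sinh(ωT) ⇒ p·(1 − cosh) = x(T) − x₀·cosh − (ẋ₀/ω)·sinh
numerator   = -0.0865 − (-0.1382)·1.537872 − (0.1992/3.0727)·1.168353 = 0.050291
denominator = 1 − 1.537872 = -0.537872
p = 0.050291 / -0.537872 = -0.0935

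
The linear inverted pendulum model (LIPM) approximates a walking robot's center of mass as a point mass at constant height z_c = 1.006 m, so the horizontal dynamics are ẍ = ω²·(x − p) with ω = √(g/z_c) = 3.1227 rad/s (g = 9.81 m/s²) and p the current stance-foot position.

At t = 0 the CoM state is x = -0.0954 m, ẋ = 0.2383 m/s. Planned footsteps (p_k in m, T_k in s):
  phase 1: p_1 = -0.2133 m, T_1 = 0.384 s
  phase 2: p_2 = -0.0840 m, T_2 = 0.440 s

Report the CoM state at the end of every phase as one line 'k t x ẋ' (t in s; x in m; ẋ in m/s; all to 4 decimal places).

phase 1: p=-0.2133, T=0.384, ωT=1.199117, cosh=1.809323, sinh=1.507863; start (x,ẋ)=(-0.095400, 0.238300) → end (x,ẋ)=(0.115087, 0.986306)
phase 2: p=-0.0840, T=0.440, ωT=1.373988, cosh=2.102086, sinh=1.848990; start (x,ẋ)=(0.115087, 0.986306) → end (x,ẋ)=(0.918503, 3.222800)

1 0.3840 0.1151 0.9863
2 0.8240 0.9185 3.2228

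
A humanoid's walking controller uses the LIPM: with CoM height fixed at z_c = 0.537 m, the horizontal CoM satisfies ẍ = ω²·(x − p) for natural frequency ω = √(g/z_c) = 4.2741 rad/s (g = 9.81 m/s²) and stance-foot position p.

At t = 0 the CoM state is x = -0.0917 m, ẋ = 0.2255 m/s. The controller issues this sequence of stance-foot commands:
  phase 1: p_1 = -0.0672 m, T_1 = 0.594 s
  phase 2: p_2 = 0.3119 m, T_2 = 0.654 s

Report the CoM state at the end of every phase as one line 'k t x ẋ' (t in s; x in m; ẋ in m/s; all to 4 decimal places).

1 0.5940 0.1087 0.7779
2 1.2480 0.1266 -0.6913

phase 1: p=-0.0672, T=0.594, ωT=2.538815, cosh=6.371810, sinh=6.292850; start (x,ẋ)=(-0.091700, 0.225500) → end (x,ẋ)=(0.108699, 0.777884)
phase 2: p=0.3119, T=0.654, ωT=2.795261, cosh=8.214003, sinh=8.152904; start (x,ẋ)=(0.108699, 0.777884) → end (x,ẋ)=(0.126633, -0.691257)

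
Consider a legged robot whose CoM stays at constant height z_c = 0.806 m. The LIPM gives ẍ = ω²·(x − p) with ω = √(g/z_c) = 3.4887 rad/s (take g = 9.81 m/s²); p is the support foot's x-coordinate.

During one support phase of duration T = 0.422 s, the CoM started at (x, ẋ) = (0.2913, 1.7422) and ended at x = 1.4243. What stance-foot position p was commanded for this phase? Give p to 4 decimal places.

ωT = 3.4887·0.422 = 1.472231; cosh(ωT) = 2.294182, sinh(ωT) = 2.064769
x(T) = p + (x₀−p)·cosh(ωT) + (ẋ₀/ω)·sinh(ωT) ⇒ p·(1 − cosh) = x(T) − x₀·cosh − (ẋ₀/ω)·sinh
numerator   = 1.4243 − (0.2913)·2.294182 − (1.7422/3.4887)·2.064769 = -0.275107
denominator = 1 − 2.294182 = -1.294182
p = -0.275107 / -1.294182 = 0.2126

p = 0.2126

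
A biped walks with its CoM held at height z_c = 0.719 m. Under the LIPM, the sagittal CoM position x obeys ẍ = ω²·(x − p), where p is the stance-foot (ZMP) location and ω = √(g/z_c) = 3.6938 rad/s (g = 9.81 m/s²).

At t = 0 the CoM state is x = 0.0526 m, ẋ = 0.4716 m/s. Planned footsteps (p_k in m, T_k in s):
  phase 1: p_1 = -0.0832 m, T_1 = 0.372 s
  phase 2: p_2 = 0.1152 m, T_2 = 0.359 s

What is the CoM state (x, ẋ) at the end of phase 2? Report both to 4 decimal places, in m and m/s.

phase 1: p=-0.0832, T=0.372, ωT=1.374094, cosh=2.102281, sinh=1.849212; start (x,ẋ)=(0.052600, 0.471600) → end (x,ẋ)=(0.438385, 1.919034)
phase 2: p=0.1152, T=0.359, ωT=1.326074, cosh=2.015873, sinh=1.750356; start (x,ẋ)=(0.438385, 1.919034) → end (x,ẋ)=(1.676059, 5.958070)

x = 1.6761, ẋ = 5.9581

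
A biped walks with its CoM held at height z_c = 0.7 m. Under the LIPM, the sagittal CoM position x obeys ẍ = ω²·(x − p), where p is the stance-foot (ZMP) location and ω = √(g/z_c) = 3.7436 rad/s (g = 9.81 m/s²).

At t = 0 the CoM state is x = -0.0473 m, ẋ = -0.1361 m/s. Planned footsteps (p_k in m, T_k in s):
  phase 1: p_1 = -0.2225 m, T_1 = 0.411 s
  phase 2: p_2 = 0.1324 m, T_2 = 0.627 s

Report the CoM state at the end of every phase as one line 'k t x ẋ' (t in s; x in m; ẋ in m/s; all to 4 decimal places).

1 0.4110 0.1236 1.1256
2 1.0380 1.6435 5.7679

phase 1: p=-0.2225, T=0.411, ωT=1.538620, cosh=2.436416, sinh=2.221739; start (x,ẋ)=(-0.047300, -0.136100) → end (x,ẋ)=(0.123588, 1.125595)
phase 2: p=0.1324, T=0.627, ωT=2.347237, cosh=5.276137, sinh=5.180504; start (x,ẋ)=(0.123588, 1.125595) → end (x,ẋ)=(1.643538, 5.767896)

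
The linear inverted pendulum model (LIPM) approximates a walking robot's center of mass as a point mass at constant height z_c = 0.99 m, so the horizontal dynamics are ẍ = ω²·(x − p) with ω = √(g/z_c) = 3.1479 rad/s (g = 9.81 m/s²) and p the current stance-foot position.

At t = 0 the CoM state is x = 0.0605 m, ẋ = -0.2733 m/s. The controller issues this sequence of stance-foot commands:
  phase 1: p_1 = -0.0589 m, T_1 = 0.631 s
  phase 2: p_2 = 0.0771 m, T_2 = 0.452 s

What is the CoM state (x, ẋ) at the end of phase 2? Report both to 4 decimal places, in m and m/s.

x = 0.2746, ẋ = 0.7035

phase 1: p=-0.0589, T=0.631, ωT=1.986325, cosh=3.712948, sinh=3.575750; start (x,ẋ)=(0.060500, -0.273300) → end (x,ẋ)=(0.073980, 0.329230)
phase 2: p=0.0771, T=0.452, ωT=1.422851, cosh=2.194979, sinh=1.953953; start (x,ẋ)=(0.073980, 0.329230) → end (x,ẋ)=(0.274610, 0.703463)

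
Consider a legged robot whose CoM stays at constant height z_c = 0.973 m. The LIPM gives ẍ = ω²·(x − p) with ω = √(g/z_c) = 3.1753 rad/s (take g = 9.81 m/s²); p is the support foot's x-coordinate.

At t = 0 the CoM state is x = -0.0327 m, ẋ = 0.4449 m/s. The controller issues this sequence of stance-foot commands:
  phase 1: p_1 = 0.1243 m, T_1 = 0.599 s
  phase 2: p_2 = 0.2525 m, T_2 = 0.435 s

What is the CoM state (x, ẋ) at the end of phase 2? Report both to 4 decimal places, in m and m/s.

x = -0.2494, ẋ = -1.4561

phase 1: p=0.1243, T=0.599, ωT=1.902005, cosh=3.424290, sinh=3.275021; start (x,ẋ)=(-0.032700, 0.444900) → end (x,ẋ)=(0.045559, -0.109204)
phase 2: p=0.2525, T=0.435, ωT=1.381255, cosh=2.115579, sinh=1.864316; start (x,ẋ)=(0.045559, -0.109204) → end (x,ẋ)=(-0.249418, -1.456073)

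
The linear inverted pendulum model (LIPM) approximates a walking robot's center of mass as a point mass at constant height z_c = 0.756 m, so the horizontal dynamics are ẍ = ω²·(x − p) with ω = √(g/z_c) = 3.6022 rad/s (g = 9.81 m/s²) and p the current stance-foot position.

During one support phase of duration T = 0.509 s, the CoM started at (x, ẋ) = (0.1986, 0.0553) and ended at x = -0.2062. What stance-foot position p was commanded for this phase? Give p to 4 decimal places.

p = 0.4031

ωT = 3.6022·0.509 = 1.833520; cosh(ωT) = 3.207859, sinh(ωT) = 3.048009
x(T) = p + (x₀−p)·cosh(ωT) + (ẋ₀/ω)·sinh(ωT) ⇒ p·(1 − cosh) = x(T) − x₀·cosh − (ẋ₀/ω)·sinh
numerator   = -0.2062 − (0.1986)·3.207859 − (0.0553/3.6022)·3.048009 = -0.890073
denominator = 1 − 3.207859 = -2.207859
p = -0.890073 / -2.207859 = 0.4031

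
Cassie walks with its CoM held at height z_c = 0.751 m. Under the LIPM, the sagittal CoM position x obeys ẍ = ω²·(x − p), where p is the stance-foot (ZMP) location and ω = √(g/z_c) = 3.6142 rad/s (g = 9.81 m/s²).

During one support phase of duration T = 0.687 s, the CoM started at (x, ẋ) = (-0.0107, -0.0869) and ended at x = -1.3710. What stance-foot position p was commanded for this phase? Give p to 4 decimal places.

ωT = 3.6142·0.687 = 2.482955; cosh(ωT) = 6.030052, sinh(ωT) = 5.946556
x(T) = p + (x₀−p)·cosh(ωT) + (ẋ₀/ω)·sinh(ωT) ⇒ p·(1 − cosh) = x(T) − x₀·cosh − (ẋ₀/ω)·sinh
numerator   = -1.3710 − (-0.0107)·6.030052 − (-0.0869/3.6142)·5.946556 = -1.163499
denominator = 1 − 6.030052 = -5.030052
p = -1.163499 / -5.030052 = 0.2313

p = 0.2313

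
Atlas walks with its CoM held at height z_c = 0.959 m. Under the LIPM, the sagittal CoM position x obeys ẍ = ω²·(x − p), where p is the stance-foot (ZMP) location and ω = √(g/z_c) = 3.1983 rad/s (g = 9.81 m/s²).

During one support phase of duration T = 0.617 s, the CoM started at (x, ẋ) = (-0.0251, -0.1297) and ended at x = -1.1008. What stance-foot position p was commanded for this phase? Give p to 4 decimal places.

p = 0.3246

ωT = 3.1983·0.617 = 1.973351; cosh(ωT) = 3.666868, sinh(ωT) = 3.527878
x(T) = p + (x₀−p)·cosh(ωT) + (ẋ₀/ω)·sinh(ωT) ⇒ p·(1 − cosh) = x(T) − x₀·cosh − (ẋ₀/ω)·sinh
numerator   = -1.1008 − (-0.0251)·3.666868 − (-0.1297/3.1983)·3.527878 = -0.865696
denominator = 1 − 3.666868 = -2.666868
p = -0.865696 / -2.666868 = 0.3246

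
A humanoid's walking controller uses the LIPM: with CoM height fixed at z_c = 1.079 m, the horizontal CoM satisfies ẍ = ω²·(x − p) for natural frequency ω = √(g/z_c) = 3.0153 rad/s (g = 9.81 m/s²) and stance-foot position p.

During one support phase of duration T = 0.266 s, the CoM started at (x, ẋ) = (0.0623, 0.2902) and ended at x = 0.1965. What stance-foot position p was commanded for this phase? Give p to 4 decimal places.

ωT = 3.0153·0.266 = 0.802070; cosh(ωT) = 1.339276, sinh(ωT) = 0.890876
x(T) = p + (x₀−p)·cosh(ωT) + (ẋ₀/ω)·sinh(ωT) ⇒ p·(1 − cosh) = x(T) − x₀·cosh − (ẋ₀/ω)·sinh
numerator   = 0.1965 − (0.0623)·1.339276 − (0.2902/3.0153)·0.890876 = 0.027323
denominator = 1 − 1.339276 = -0.339276
p = 0.027323 / -0.339276 = -0.0805

p = -0.0805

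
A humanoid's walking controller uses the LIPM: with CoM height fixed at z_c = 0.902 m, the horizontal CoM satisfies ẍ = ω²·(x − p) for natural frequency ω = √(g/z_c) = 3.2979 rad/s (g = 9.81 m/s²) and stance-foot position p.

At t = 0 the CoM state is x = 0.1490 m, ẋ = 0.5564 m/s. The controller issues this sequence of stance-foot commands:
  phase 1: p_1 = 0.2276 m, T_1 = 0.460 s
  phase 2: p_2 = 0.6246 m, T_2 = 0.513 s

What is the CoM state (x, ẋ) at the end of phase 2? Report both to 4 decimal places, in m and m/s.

x = 0.6205, ẋ = 0.2606

phase 1: p=0.2276, T=0.460, ωT=1.517034, cosh=2.389023, sinh=2.169661; start (x,ẋ)=(0.149000, 0.556400) → end (x,ẋ)=(0.405874, 0.766844)
phase 2: p=0.6246, T=0.513, ωT=1.691823, cosh=2.806776, sinh=2.622592; start (x,ẋ)=(0.405874, 0.766844) → end (x,ẋ)=(0.620502, 0.260585)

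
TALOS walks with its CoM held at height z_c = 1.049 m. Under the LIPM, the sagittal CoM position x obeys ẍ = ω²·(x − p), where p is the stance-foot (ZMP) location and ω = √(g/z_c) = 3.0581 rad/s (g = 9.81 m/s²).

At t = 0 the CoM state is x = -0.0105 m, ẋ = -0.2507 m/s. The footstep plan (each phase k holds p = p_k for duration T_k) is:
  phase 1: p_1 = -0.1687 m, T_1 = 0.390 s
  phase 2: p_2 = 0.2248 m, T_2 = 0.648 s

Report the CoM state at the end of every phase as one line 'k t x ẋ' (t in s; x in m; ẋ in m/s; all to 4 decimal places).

phase 1: p=-0.1687, T=0.390, ωT=1.192659, cosh=1.799623, sinh=1.496210; start (x,ẋ)=(-0.010500, -0.250700) → end (x,ẋ)=(-0.006657, 0.272688)
phase 2: p=0.2248, T=0.648, ωT=1.981649, cosh=3.696268, sinh=3.558426; start (x,ẋ)=(-0.006657, 0.272688) → end (x,ẋ)=(-0.313427, -1.510797)

1 0.3900 -0.0067 0.2727
2 1.0380 -0.3134 -1.5108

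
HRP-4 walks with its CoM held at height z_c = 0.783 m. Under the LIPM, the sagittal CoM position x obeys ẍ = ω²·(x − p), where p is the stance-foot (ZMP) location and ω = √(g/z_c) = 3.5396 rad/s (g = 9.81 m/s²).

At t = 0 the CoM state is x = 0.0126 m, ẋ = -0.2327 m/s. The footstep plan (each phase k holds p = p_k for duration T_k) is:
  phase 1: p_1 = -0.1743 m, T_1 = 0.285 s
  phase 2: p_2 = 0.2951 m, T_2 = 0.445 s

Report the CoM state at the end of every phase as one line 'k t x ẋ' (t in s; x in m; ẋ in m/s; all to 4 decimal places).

1 0.2850 0.0379 0.4250
2 0.7300 -0.0753 -1.0345

phase 1: p=-0.1743, T=0.285, ωT=1.008786, cosh=1.553466, sinh=1.188804; start (x,ẋ)=(0.012600, -0.232700) → end (x,ẋ)=(0.037888, 0.424963)
phase 2: p=0.2951, T=0.445, ωT=1.575122, cosh=2.519157, sinh=2.312174; start (x,ẋ)=(0.037888, 0.424963) → end (x,ẋ)=(-0.075257, -1.034514)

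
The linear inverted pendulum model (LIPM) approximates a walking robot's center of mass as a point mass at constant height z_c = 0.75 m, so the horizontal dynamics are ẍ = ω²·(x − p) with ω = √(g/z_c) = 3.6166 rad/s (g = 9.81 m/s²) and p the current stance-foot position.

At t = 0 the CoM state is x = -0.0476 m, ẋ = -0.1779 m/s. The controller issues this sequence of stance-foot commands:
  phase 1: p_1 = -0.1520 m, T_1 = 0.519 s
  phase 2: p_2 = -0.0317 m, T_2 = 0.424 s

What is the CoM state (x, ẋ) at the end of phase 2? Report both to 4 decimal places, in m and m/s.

phase 1: p=-0.1520, T=0.519, ωT=1.877015, cosh=3.343510, sinh=3.190464; start (x,ẋ)=(-0.047600, -0.177900) → end (x,ẋ)=(0.040124, 0.609823)
phase 2: p=-0.0317, T=0.424, ωT=1.533438, cosh=2.424938, sinh=2.209145; start (x,ẋ)=(0.040124, 0.609823) → end (x,ẋ)=(0.514970, 2.052627)

x = 0.5150, ẋ = 2.0526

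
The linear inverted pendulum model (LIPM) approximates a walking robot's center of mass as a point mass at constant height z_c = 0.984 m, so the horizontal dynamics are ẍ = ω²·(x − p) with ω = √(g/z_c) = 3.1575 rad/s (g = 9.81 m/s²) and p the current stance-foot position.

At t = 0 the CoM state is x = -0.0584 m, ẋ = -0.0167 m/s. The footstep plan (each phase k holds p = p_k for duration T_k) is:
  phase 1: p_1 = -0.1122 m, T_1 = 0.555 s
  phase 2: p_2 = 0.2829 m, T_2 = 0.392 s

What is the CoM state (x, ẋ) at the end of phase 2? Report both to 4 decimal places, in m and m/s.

phase 1: p=-0.1122, T=0.555, ωT=1.752413, cosh=2.970929, sinh=2.797574; start (x,ẋ)=(-0.058400, -0.016700) → end (x,ẋ)=(0.032840, 0.425619)
phase 2: p=0.2829, T=0.392, ωT=1.237740, cosh=1.868926, sinh=1.578887; start (x,ẋ)=(0.032840, 0.425619) → end (x,ẋ)=(0.028384, -0.451184)

x = 0.0284, ẋ = -0.4512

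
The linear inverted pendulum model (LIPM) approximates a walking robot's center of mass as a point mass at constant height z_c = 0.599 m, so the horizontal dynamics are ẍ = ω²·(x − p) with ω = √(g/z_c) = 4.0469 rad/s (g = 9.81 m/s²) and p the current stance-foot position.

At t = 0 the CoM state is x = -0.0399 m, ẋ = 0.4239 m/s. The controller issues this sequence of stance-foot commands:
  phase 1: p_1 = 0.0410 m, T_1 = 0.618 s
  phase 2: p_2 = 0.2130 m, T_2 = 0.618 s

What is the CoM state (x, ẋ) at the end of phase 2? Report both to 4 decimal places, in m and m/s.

x = 0.9297, ẋ = 2.9625

phase 1: p=0.0410, T=0.618, ωT=2.500984, cosh=6.138247, sinh=6.056243; start (x,ẋ)=(-0.039900, 0.423900) → end (x,ẋ)=(0.178788, 0.619224)
phase 2: p=0.2130, T=0.618, ωT=2.500984, cosh=6.138247, sinh=6.056243; start (x,ẋ)=(0.178788, 0.619224) → end (x,ẋ)=(0.929677, 2.962451)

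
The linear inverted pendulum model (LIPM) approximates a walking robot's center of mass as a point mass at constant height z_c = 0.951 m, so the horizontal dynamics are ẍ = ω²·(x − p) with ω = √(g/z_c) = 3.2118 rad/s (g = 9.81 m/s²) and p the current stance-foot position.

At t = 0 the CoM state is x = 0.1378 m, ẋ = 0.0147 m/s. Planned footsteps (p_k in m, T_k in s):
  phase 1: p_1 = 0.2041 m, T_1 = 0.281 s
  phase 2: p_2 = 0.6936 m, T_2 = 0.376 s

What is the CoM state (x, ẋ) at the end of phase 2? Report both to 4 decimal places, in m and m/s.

x = -0.4573, ẋ = -3.1989

phase 1: p=0.2041, T=0.281, ωT=0.902516, cosh=1.435673, sinh=1.030125; start (x,ẋ)=(0.137800, 0.014700) → end (x,ẋ)=(0.113630, -0.198253)
phase 2: p=0.6936, T=0.376, ωT=1.207637, cosh=1.822236, sinh=1.523333; start (x,ẋ)=(0.113630, -0.198253) → end (x,ẋ)=(-0.457273, -3.198851)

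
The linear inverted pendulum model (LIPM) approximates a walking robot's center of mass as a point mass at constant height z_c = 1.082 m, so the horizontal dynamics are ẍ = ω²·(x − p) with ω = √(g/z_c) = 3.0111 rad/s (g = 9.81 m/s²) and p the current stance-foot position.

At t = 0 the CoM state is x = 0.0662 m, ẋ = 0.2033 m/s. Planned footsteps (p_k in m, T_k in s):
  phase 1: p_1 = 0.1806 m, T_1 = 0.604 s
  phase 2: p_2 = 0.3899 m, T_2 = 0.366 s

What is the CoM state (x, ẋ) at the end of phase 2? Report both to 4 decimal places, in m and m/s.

phase 1: p=0.1806, T=0.604, ωT=1.818704, cosh=3.163052, sinh=3.000816; start (x,ẋ)=(0.066200, 0.203300) → end (x,ẋ)=(0.021353, -0.390642)
phase 2: p=0.3899, T=0.366, ωT=1.102063, cosh=1.671277, sinh=1.339092; start (x,ẋ)=(0.021353, -0.390642) → end (x,ẋ)=(-0.399771, -2.138906)

x = -0.3998, ẋ = -2.1389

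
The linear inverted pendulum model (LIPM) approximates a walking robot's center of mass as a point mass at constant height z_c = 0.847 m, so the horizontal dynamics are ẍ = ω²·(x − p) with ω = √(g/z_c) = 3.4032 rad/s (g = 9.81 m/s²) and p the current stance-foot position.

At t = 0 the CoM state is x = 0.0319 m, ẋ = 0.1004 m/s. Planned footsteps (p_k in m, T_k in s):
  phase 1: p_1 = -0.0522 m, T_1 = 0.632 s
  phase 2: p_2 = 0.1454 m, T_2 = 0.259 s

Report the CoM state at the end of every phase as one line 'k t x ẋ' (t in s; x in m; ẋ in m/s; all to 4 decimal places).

phase 1: p=-0.0522, T=0.632, ωT=2.150822, cosh=4.354155, sinh=4.237767; start (x,ẋ)=(0.031900, 0.100400) → end (x,ẋ)=(0.439006, 1.650045)
phase 2: p=0.1454, T=0.259, ωT=0.881429, cosh=1.414269, sinh=1.000078; start (x,ẋ)=(0.439006, 1.650045) → end (x,ẋ)=(1.045526, 3.332883)

1 0.6320 0.4390 1.6500
2 0.8910 1.0455 3.3329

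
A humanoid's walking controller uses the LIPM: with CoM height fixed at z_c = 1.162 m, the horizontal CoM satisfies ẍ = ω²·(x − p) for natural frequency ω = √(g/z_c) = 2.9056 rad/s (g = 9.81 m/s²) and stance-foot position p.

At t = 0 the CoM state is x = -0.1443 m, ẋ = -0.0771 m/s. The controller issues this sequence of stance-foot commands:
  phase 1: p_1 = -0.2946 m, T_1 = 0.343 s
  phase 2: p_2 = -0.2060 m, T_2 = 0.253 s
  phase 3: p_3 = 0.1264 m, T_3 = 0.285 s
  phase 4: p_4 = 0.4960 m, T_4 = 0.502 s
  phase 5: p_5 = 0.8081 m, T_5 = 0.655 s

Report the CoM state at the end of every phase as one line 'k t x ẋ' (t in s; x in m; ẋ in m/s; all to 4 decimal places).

1 0.3430 -0.0943 0.3923
2 0.5960 0.0457 0.7638
3 0.8810 0.2598 0.8237
4 1.3830 0.5373 0.4711
5 2.0380 0.4112 -0.9656

phase 1: p=-0.2946, T=0.343, ωT=0.996621, cosh=1.539118, sinh=1.169994; start (x,ẋ)=(-0.144300, -0.077100) → end (x,ẋ)=(-0.094316, 0.392284)
phase 2: p=-0.2060, T=0.253, ωT=0.735117, cosh=1.282588, sinh=0.803138; start (x,ẋ)=(-0.094316, 0.392284) → end (x,ẋ)=(0.045675, 0.763763)
phase 3: p=0.1264, T=0.285, ωT=0.828096, cosh=1.362918, sinh=0.926038; start (x,ẋ)=(0.045675, 0.763763) → end (x,ẋ)=(0.259797, 0.823742)
phase 4: p=0.4960, T=0.502, ωT=1.458611, cosh=2.266271, sinh=2.033712; start (x,ẋ)=(0.259797, 0.823742) → end (x,ẋ)=(0.537259, 0.471060)
phase 5: p=0.8081, T=0.655, ωT=1.903168, cosh=3.428102, sinh=3.279007; start (x,ẋ)=(0.537259, 0.471060) → end (x,ẋ)=(0.411227, -0.965589)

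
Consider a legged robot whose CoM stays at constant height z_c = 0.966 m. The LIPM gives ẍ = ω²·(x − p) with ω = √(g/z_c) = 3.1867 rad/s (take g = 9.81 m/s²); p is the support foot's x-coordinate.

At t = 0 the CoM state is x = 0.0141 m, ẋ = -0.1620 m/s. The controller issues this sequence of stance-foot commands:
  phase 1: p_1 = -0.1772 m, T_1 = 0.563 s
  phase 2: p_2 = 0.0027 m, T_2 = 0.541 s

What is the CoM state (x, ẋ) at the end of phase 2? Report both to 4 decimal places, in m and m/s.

x = 1.8542, ẋ = 5.9795

phase 1: p=-0.1772, T=0.563, ωT=1.794112, cosh=3.090204, sinh=2.923929; start (x,ẋ)=(0.014100, -0.162000) → end (x,ẋ)=(0.265314, 1.281860)
phase 2: p=0.0027, T=0.541, ωT=1.724005, cosh=2.892644, sinh=2.714294; start (x,ẋ)=(0.265314, 1.281860) → end (x,ẋ)=(1.854183, 5.979483)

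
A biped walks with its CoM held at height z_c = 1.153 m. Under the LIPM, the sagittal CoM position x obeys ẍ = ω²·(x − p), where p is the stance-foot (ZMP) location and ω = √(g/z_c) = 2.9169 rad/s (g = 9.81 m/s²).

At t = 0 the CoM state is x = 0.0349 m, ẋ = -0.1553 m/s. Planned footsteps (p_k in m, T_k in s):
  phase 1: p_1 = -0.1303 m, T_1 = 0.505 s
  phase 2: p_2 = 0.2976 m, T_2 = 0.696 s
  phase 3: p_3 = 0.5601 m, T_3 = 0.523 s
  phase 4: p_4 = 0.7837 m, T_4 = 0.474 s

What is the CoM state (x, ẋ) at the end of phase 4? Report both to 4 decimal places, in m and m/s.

x = 2.1186, ẋ = 4.1071

phase 1: p=-0.1303, T=0.505, ωT=1.473035, cosh=2.295841, sinh=2.066612; start (x,ẋ)=(0.034900, -0.155300) → end (x,ẋ)=(0.138943, 0.639298)
phase 2: p=0.2976, T=0.696, ωT=2.030162, cosh=3.873319, sinh=3.742004; start (x,ẋ)=(0.138943, 0.639298) → end (x,ẋ)=(0.503209, 0.744461)
phase 3: p=0.5601, T=0.523, ωT=1.525539, cosh=2.407562, sinh=2.190058; start (x,ẋ)=(0.503209, 0.744461) → end (x,ẋ)=(0.982086, 1.428909)
phase 4: p=0.7837, T=0.474, ωT=1.382611, cosh=2.118107, sinh=1.867185; start (x,ẋ)=(0.982086, 1.428909) → end (x,ẋ)=(2.118586, 4.107071)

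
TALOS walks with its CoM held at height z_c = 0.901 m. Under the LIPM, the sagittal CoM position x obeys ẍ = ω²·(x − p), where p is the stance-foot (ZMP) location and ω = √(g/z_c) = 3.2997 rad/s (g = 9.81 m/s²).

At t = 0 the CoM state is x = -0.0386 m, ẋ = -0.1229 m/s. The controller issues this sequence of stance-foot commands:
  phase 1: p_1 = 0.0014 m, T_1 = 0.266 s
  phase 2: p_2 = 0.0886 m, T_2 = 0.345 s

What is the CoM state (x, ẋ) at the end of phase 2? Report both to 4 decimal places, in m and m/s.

x = -0.3517, ẋ = -1.3594

phase 1: p=0.0014, T=0.266, ωT=0.877720, cosh=1.410570, sinh=0.994840; start (x,ẋ)=(-0.038600, -0.122900) → end (x,ẋ)=(-0.092076, -0.304666)
phase 2: p=0.0886, T=0.345, ωT=1.138397, cosh=1.721045, sinh=1.400713; start (x,ẋ)=(-0.092076, -0.304666) → end (x,ẋ)=(-0.351682, -1.359418)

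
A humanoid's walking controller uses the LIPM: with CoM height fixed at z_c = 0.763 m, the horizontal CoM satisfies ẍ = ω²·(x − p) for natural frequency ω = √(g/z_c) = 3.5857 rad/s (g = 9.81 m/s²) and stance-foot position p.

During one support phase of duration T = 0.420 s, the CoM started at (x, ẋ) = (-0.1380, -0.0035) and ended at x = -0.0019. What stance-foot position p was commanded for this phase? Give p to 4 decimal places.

p = -0.2392

ωT = 3.5857·0.420 = 1.505994; cosh(ωT) = 2.365215, sinh(ωT) = 2.143418
x(T) = p + (x₀−p)·cosh(ωT) + (ẋ₀/ω)·sinh(ωT) ⇒ p·(1 − cosh) = x(T) − x₀·cosh − (ẋ₀/ω)·sinh
numerator   = -0.0019 − (-0.1380)·2.365215 − (-0.0035/3.5857)·2.143418 = 0.326592
denominator = 1 − 2.365215 = -1.365215
p = 0.326592 / -1.365215 = -0.2392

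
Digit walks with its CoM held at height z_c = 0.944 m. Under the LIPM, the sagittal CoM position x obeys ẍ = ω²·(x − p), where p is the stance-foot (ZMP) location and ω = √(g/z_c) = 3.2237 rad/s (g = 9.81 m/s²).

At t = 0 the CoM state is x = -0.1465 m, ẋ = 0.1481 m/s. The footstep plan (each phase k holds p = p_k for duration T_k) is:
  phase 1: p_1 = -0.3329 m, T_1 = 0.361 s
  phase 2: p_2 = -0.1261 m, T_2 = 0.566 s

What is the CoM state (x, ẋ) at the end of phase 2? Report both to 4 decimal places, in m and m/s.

x = 1.5260, ẋ = 5.4106

phase 1: p=-0.3329, T=0.361, ωT=1.163756, cosh=1.757124, sinh=1.444813; start (x,ẋ)=(-0.146500, 0.148100) → end (x,ẋ)=(0.061004, 1.128415)
phase 2: p=-0.1261, T=0.566, ωT=1.824614, cosh=3.180841, sinh=3.019561; start (x,ẋ)=(0.061004, 1.128415) → end (x,ẋ)=(1.526006, 5.410607)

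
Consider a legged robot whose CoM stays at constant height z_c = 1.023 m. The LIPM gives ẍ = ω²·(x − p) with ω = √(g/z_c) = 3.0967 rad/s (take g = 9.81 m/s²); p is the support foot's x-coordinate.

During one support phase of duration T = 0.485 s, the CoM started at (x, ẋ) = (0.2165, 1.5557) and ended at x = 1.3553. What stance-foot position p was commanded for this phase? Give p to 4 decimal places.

p = 0.1672

ωT = 3.0967·0.485 = 1.501899; cosh(ωT) = 2.356458, sinh(ωT) = 2.133752
x(T) = p + (x₀−p)·cosh(ωT) + (ẋ₀/ω)·sinh(ωT) ⇒ p·(1 − cosh) = x(T) − x₀·cosh − (ẋ₀/ω)·sinh
numerator   = 1.3553 − (0.2165)·2.356458 − (1.5557/3.0967)·2.133752 = -0.226814
denominator = 1 − 2.356458 = -1.356458
p = -0.226814 / -1.356458 = 0.1672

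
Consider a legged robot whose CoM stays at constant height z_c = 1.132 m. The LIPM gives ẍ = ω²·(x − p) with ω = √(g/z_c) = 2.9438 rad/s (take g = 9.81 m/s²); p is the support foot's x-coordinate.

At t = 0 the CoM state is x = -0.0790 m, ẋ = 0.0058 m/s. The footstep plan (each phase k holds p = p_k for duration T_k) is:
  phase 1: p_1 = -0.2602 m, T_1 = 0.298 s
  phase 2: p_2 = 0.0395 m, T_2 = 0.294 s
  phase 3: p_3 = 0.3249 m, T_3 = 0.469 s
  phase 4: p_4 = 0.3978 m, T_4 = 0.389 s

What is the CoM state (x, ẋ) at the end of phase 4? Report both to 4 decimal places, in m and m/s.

x = 0.5621, ẋ = 0.6415

phase 1: p=-0.2602, T=0.298, ωT=0.877252, cosh=1.410104, sinh=0.994180; start (x,ẋ)=(-0.079000, 0.005800) → end (x,ẋ)=(-0.002730, 0.538491)
phase 2: p=0.0395, T=0.294, ωT=0.865477, cosh=1.398495, sinh=0.977645; start (x,ẋ)=(-0.002730, 0.538491) → end (x,ẋ)=(0.159275, 0.631538)
phase 3: p=0.3249, T=0.469, ωT=1.380642, cosh=2.114436, sinh=1.863019; start (x,ẋ)=(0.159275, 0.631538) → end (x,ẋ)=(0.374374, 0.427004)
phase 4: p=0.3978, T=0.389, ωT=1.145138, cosh=1.730528, sinh=1.412348; start (x,ẋ)=(0.374374, 0.427004) → end (x,ẋ)=(0.562125, 0.641545)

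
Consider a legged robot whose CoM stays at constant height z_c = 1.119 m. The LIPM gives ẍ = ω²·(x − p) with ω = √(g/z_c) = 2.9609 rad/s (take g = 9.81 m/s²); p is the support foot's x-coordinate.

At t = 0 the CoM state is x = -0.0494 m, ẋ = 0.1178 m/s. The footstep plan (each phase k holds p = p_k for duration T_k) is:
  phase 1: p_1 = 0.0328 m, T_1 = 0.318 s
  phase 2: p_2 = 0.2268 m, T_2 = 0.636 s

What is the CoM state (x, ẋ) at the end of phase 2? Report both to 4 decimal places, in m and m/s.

x = -0.7867, ẋ = -2.8921

phase 1: p=0.0328, T=0.318, ωT=0.941566, cosh=1.477005, sinh=1.086989; start (x,ẋ)=(-0.049400, 0.117800) → end (x,ẋ)=(-0.045364, -0.090567)
phase 2: p=0.2268, T=0.636, ωT=1.883132, cosh=3.363089, sinh=3.210976; start (x,ẋ)=(-0.045364, -0.090567) → end (x,ẋ)=(-0.786727, -2.892148)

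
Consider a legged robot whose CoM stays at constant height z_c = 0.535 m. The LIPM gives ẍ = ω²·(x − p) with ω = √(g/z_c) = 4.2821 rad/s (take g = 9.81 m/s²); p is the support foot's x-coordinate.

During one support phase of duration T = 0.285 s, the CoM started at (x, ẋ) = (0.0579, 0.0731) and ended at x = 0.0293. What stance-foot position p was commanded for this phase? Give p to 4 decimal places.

ωT = 4.2821·0.285 = 1.220398; cosh(ωT) = 1.841825, sinh(ωT) = 1.546713
x(T) = p + (x₀−p)·cosh(ωT) + (ẋ₀/ω)·sinh(ωT) ⇒ p·(1 − cosh) = x(T) − x₀·cosh − (ẋ₀/ω)·sinh
numerator   = 0.0293 − (0.0579)·1.841825 − (0.0731/4.2821)·1.546713 = -0.103746
denominator = 1 − 1.841825 = -0.841825
p = -0.103746 / -0.841825 = 0.1232

p = 0.1232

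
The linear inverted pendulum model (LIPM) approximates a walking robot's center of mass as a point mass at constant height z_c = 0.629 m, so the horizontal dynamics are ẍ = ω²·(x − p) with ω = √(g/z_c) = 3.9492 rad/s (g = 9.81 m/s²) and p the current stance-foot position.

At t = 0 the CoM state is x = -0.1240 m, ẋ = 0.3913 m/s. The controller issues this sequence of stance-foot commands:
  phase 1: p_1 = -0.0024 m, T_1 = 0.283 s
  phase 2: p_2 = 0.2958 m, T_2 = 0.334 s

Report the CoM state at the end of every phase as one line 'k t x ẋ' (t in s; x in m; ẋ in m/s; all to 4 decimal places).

phase 1: p=-0.0024, T=0.283, ωT=1.117624, cosh=1.692318, sinh=1.365262; start (x,ẋ)=(-0.124000, 0.391300) → end (x,ẋ)=(-0.072911, 0.006574)
phase 2: p=0.2958, T=0.334, ωT=1.319033, cosh=2.003598, sinh=1.736204; start (x,ẋ)=(-0.072911, 0.006574) → end (x,ẋ)=(-0.440059, -2.514939)

1 0.2830 -0.0729 0.0066
2 0.6170 -0.4401 -2.5149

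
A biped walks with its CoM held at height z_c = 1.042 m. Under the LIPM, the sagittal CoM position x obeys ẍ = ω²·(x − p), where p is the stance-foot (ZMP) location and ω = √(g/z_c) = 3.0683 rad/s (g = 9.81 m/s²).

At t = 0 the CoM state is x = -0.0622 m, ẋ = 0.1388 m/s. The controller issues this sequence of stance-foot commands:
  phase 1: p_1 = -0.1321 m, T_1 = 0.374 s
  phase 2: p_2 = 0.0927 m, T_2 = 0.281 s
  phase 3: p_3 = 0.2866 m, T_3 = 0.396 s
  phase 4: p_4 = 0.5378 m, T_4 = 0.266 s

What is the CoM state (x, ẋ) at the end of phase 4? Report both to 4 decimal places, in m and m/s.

x = 0.6855, ẋ = 0.9090

phase 1: p=-0.1321, T=0.374, ωT=1.147544, cosh=1.733931, sinh=1.416516; start (x,ẋ)=(-0.062200, 0.138800) → end (x,ẋ)=(0.053180, 0.544476)
phase 2: p=0.0927, T=0.281, ωT=0.862192, cosh=1.395291, sinh=0.973056; start (x,ẋ)=(0.053180, 0.544476) → end (x,ẋ)=(0.210229, 0.641711)
phase 3: p=0.2866, T=0.396, ωT=1.215047, cosh=1.833574, sinh=1.536878; start (x,ẋ)=(0.210229, 0.641711) → end (x,ẋ)=(0.467995, 0.816491)
phase 4: p=0.5378, T=0.266, ωT=0.816168, cosh=1.351969, sinh=0.909846; start (x,ẋ)=(0.467995, 0.816491) → end (x,ẋ)=(0.685540, 0.908996)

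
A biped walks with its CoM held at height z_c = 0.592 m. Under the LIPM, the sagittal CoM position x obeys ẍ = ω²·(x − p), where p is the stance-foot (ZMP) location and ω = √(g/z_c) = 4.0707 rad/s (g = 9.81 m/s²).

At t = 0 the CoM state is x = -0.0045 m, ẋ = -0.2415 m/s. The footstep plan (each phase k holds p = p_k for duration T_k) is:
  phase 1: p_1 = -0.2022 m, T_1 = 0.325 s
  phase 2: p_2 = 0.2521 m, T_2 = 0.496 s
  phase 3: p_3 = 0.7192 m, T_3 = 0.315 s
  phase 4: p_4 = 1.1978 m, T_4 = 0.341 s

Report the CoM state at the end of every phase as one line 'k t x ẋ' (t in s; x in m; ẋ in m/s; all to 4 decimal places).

1 0.3250 0.0918 0.9181
2 0.8210 0.4721 1.1043
3 1.1360 0.6909 0.4703
4 1.4770 0.3360 -2.8757

phase 1: p=-0.2022, T=0.325, ωT=1.322978, cosh=2.010463, sinh=1.744121; start (x,ẋ)=(-0.004500, -0.241500) → end (x,ẋ)=(0.091796, 0.918103)
phase 2: p=0.2521, T=0.496, ωT=2.019067, cosh=3.832038, sinh=3.699259; start (x,ẋ)=(0.091796, 0.918103) → end (x,ẋ)=(0.472137, 1.104255)
phase 3: p=0.7192, T=0.315, ωT=1.282271, cosh=1.941111, sinh=1.663704; start (x,ẋ)=(0.472137, 1.104255) → end (x,ẋ)=(0.690935, 0.470263)
phase 4: p=1.1978, T=0.341, ωT=1.388109, cosh=2.128405, sinh=1.878859; start (x,ẋ)=(0.690935, 0.470263) → end (x,ẋ)=(0.336039, -2.875727)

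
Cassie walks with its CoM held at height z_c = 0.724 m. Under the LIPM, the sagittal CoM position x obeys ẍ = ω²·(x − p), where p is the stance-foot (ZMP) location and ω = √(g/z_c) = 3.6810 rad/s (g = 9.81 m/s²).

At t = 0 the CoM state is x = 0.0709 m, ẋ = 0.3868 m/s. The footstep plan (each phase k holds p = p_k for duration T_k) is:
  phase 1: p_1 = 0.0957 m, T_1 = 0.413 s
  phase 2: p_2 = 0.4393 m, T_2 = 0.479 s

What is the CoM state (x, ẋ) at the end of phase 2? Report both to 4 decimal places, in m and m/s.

phase 1: p=0.0957, T=0.413, ωT=1.520253, cosh=2.396019, sinh=2.177363; start (x,ẋ)=(0.070900, 0.386800) → end (x,ẋ)=(0.265076, 0.728011)
phase 2: p=0.4393, T=0.479, ωT=1.763199, cosh=3.001278, sinh=2.829783; start (x,ẋ)=(0.265076, 0.728011) → end (x,ẋ)=(0.476068, 0.370176)

x = 0.4761, ẋ = 0.3702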